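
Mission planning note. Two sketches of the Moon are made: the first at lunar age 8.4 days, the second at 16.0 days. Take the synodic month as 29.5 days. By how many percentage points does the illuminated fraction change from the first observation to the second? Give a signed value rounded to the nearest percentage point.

+37 pp

First observation: θ = 360°·8.4/29.5 = 102.5°, so f = 0.608.
Second observation: θ = 195.3°, f = 0.982.
Δf = 0.982 − 0.608 = +0.374, i.e. +37 pp.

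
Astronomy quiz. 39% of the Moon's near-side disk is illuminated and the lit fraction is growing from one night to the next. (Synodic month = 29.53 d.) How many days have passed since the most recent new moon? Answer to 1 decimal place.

From f = (1 − cos θ)/2: cos θ = 1 − 2×0.39 = 0.220; arccos → 77.3°.
The Moon is waxing (0°–180°), so θ = 77.3° directly.
At 360°/29.53 d per day, 77.3° corresponds to 6.34 days.

6.3 days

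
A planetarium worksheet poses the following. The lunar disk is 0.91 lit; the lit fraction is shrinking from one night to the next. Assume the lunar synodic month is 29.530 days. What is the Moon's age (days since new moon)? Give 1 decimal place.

cos θ = 1 − 2f = -0.820, giving a principal value of 145.1°.
A waning Moon lies in 180°–360°, so θ = 360° − 145.1° = 214.9°.
That fraction of the synodic month is 214.9/360 × 29.530 d ≈ 17.63 d.

17.6 days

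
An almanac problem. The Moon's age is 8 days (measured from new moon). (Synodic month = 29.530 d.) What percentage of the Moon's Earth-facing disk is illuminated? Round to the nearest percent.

57%

Phase angle: θ = 360°·(8 d)/(29.530 d) = 97.5°.
cos 97.5° = (-0.131), so f = (1 − (-0.131))/2 = 0.566, so 57%.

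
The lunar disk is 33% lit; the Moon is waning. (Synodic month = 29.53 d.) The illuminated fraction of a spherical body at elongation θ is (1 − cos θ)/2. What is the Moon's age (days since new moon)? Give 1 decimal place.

Invert f = (1 − cos θ)/2 to get cos θ = 1 − 2(0.33) = 0.340, hence θ₀ = arccos 0.340 = 70.1°.
Waning ⇒ past full, so θ = 360° − 70.1° = 289.9°.
At 360°/29.53 d per day, 289.9° corresponds to 23.78 days.

23.8 days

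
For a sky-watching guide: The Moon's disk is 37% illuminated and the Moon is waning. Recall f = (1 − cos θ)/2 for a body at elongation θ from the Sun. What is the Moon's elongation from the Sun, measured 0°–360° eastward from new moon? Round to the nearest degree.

285°

From f = (1 − cos θ)/2: cos θ = 1 − 2×0.37 = 0.260; arccos → 74.9°.
Since the Moon is past full (waning), take the reflex angle: θ = 360° − 74.9° = 285.1°.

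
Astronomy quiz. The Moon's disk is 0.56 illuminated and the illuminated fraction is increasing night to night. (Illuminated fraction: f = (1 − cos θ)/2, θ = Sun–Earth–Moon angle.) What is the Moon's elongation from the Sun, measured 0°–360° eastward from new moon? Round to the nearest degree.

Invert f = (1 − cos θ)/2 to get cos θ = 1 − 2(0.56) = -0.120, hence θ₀ = arccos -0.120 = 96.9°.
The Moon is waxing (0°–180°), so θ = 96.9° directly.

97°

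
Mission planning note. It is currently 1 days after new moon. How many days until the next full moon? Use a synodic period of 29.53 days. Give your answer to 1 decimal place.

Full moon occurs at elongation 180°, i.e. at age 29.53 × 180/360 = 14.765 d.
So 13.765 days remain (14.765 − 1).

13.8 days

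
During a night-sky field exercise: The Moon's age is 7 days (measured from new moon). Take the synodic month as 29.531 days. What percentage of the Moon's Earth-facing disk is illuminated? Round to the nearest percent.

Phase angle: θ = 360°·(7 d)/(29.531 d) = 85.3°.
cos 85.3° = 0.081, so f = (1 − 0.081)/2 = 0.459, so 46%.

46%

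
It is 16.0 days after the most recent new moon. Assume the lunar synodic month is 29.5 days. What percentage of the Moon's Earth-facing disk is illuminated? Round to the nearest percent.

98%

Phase angle: θ = 360°·(16.0 d)/(29.5 d) = 195.3°.
Illuminated fraction = (1 − cos 195.3°)/2 = (1 − (-0.965))/2 ≈ 0.982, so 98%.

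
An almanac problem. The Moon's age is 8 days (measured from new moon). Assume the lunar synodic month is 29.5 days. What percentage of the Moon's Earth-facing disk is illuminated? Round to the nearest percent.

Elongation θ = 360° × 8/29.5 ≈ 97.6°.
With cos θ = (-0.133), the lit fraction is (1 − (-0.133))/2 ≈ 0.566, so 57%.

57%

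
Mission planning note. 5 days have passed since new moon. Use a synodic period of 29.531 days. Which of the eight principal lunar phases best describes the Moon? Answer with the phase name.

waxing crescent

θ ≈ 360° × 5/29.531 = 61°, which falls in the waxing crescent sector.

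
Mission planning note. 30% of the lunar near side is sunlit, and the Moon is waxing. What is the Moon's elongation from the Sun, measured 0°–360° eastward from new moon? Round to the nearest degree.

66°

cos θ = 1 − 2f = 0.400, giving a principal value of 66.4°.
Before full moon the principal value applies: θ = 66.4°.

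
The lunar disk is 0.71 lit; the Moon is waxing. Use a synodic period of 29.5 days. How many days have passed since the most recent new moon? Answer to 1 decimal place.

9.4 days

cos θ = 1 − 2f = -0.420, giving a principal value of 114.8°.
Waxing ⇒ before full, so θ = 114.8°.
That fraction of the synodic month is 114.8/360 × 29.5 d ≈ 9.41 d.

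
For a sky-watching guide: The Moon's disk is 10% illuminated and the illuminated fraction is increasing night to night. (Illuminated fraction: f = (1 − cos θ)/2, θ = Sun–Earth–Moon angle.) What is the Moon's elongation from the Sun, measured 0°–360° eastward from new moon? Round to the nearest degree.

37°

From f = (1 − cos θ)/2: cos θ = 1 − 2×0.10 = 0.800; arccos → 36.9°.
Waxing ⇒ before full, so θ = 36.9°.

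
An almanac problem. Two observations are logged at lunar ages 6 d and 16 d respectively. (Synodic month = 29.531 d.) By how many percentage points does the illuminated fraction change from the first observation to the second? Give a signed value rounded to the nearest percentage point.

First observation: θ = 360°·6/29.531 = 73.1°, so f = 0.355.
Second observation: θ = 195.0°, f = 0.983.
Δf = 0.983 − 0.355 = +0.628, i.e. +63 pp.

+63 pp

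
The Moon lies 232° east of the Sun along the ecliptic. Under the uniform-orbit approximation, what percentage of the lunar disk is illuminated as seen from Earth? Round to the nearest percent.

81%

cos 232° = (-0.616), so f = (1 − (-0.616))/2 = 0.808, i.e. 81%.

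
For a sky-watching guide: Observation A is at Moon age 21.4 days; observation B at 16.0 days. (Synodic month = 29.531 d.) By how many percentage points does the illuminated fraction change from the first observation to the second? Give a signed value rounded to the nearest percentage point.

θ₁ = 360° × 21.4/29.531 = 260.9°, f₁ = (1 − cos θ₁)/2 = 0.579.
θ₂ = 360° × 16.0/29.531 = 195.0°, f₂ = (1 − cos θ₂)/2 = 0.983.
Change = f₂ − f₁ = +0.404 → +40 percentage points.

+40 pp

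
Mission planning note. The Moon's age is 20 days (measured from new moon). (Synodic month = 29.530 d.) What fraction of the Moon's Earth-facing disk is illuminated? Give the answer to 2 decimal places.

Phase angle: θ = 360°·(20 d)/(29.530 d) = 243.8°.
With cos θ = (-0.441), the lit fraction is (1 − (-0.441))/2 ≈ 0.721.

0.72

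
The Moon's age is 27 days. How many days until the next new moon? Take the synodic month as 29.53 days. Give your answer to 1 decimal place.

One full lunation from the last new moon is 29.53 d; remaining = 29.53 − 27 = 2.530 d.

2.5 days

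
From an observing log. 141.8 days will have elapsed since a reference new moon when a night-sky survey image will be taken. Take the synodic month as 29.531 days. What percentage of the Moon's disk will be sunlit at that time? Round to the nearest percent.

141.8/29.531 = 4.802 lunations, so 4 complete cycles and 23.68 d into the next.
Phase angle: θ = 360°·(23.68 d)/(29.531 d) = 288.6°.
Illuminated fraction = (1 − cos 288.6°)/2 = (1 − 0.319)/2 ≈ 0.340, so 34%.

34%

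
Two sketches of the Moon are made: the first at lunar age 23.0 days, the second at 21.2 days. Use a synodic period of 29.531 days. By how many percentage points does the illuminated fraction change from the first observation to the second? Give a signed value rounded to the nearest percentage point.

θ₁ = 360° × 23.0/29.531 = 280.4°, f₁ = (1 − cos θ₁)/2 = 0.410.
θ₂ = 360° × 21.2/29.531 = 258.4°, f₂ = (1 − cos θ₂)/2 = 0.600.
Change = f₂ − f₁ = +0.190 → +19 percentage points.

+19 pp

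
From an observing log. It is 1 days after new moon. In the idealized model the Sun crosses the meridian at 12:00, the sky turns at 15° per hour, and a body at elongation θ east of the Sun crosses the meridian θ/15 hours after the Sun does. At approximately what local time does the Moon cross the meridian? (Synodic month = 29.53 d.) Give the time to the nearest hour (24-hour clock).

13:00

The Moon has covered 1/29.53 of its cycle, so θ ≈ 360° × 1/29.53 = 12.2°.
At 15° of sky rotation per hour, 12.2° corresponds to a 0.81 h lag.
12:00 + 0.81 h ≈ 12:49 → 13:00 to the nearest hour.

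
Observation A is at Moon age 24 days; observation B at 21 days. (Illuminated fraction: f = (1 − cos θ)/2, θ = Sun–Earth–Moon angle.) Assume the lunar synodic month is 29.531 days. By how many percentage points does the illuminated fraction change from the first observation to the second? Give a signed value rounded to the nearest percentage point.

First observation: θ = 360°·24/29.531 = 292.6°, so f = 0.308.
Second observation: θ = 256.0°, f = 0.621.
Δf = 0.621 − 0.308 = +0.313, i.e. +31 pp.

+31 pp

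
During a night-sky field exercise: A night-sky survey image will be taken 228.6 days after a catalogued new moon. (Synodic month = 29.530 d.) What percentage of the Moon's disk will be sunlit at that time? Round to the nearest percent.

228.6/29.530 = 7.741 lunations, so 7 complete cycles and 21.89 d into the next.
Phase angle: θ = 360°·(21.89 d)/(29.530 d) = 266.9°.
Illuminated fraction = (1 − cos 266.9°)/2 = (1 − (-0.055))/2 ≈ 0.527, so 53%.

53%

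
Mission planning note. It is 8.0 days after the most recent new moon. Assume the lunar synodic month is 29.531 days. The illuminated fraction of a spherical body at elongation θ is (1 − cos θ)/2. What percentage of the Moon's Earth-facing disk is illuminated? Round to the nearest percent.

57%

Phase angle: θ = 360°·(8.0 d)/(29.531 d) = 97.5°.
cos 97.5° = (-0.131), so f = (1 − (-0.131))/2 = 0.565, so 57%.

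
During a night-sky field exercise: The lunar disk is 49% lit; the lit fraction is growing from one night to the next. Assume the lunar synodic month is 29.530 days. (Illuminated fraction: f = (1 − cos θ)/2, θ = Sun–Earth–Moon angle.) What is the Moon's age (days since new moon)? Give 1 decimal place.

7.3 days

From f = (1 − cos θ)/2: cos θ = 1 − 2×0.49 = 0.020; arccos → 88.9°.
The Moon is waxing (0°–180°), so θ = 88.9° directly.
Age = 29.530 × 88.9°/360° ≈ 7.29 days.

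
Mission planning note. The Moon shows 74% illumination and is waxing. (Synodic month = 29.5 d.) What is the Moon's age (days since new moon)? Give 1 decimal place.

Invert f = (1 − cos θ)/2 to get cos θ = 1 − 2(0.74) = -0.480, hence θ₀ = arccos -0.480 = 118.7°.
Waxing ⇒ before full, so θ = 118.7°.
That fraction of the synodic month is 118.7/360 × 29.5 d ≈ 9.73 d.

9.7 days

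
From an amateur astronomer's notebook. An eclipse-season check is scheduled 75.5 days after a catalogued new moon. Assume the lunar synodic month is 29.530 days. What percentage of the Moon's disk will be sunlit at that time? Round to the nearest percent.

97%

Reduce mod P: 75.5 − 2×29.530 = 16.44 d into the current lunation.
The Moon has covered 16.44/29.530 of its cycle, so θ ≈ 360° × 16.44/29.530 = 200.4°.
With cos θ = (-0.937), the lit fraction is (1 − (-0.937))/2 ≈ 0.969, so 97%.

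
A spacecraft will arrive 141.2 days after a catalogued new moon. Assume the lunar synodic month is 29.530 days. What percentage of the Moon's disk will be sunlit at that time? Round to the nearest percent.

141.2/29.530 = 4.782 lunations, so 4 complete cycles and 23.08 d into the next.
The Moon has covered 23.08/29.530 of its cycle, so θ ≈ 360° × 23.08/29.530 = 281.4°.
cos 281.4° = 0.197, so f = (1 − 0.197)/2 = 0.401, so 40%.

40%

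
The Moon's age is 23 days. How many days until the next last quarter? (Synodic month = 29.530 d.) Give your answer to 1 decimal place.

Last quarter occurs at elongation 270°, i.e. at age 29.530 × 270/360 = 22.148 d.
Already past this cycle's last quarter; the next is at 22.148 + 29.530 = 51.678 d, so 51.678 − 23 = 28.678 days.

28.7 days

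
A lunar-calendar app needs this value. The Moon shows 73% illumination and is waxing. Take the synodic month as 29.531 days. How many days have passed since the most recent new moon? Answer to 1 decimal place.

Invert f = (1 − cos θ)/2 to get cos θ = 1 − 2(0.73) = -0.460, hence θ₀ = arccos -0.460 = 117.4°.
Before full moon the principal value applies: θ = 117.4°.
That fraction of the synodic month is 117.4/360 × 29.531 d ≈ 9.63 d.

9.6 days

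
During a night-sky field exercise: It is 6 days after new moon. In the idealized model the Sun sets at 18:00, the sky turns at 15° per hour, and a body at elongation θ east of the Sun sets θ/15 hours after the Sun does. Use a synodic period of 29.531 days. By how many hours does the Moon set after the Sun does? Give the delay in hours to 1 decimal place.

Phase angle: θ = 360°·(6 d)/(29.531 d) = 73.1°.
Delay after the Sun = 73.1° / (15°/h) ≈ 4.88 h.
So the Moon sets 4.88 h after the Sun.

4.9 h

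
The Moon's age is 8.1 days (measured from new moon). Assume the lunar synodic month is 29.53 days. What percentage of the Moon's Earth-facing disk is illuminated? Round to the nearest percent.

The Moon has covered 8.1/29.53 of its cycle, so θ ≈ 360° × 8.1/29.53 = 98.7°.
Illuminated fraction = (1 − cos 98.7°)/2 = (1 − (-0.152))/2 ≈ 0.576, so 58%.

58%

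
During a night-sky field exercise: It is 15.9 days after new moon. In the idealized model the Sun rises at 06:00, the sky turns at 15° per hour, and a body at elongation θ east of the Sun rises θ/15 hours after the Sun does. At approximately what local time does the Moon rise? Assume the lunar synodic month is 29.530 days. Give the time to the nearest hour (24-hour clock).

19:00

Elongation θ = 360° × 15.9/29.530 ≈ 193.8°.
At 15° of sky rotation per hour, 193.8° corresponds to a 12.92 h lag.
06:00 + 12.92 h ≈ 18:55 → 19:00 to the nearest hour.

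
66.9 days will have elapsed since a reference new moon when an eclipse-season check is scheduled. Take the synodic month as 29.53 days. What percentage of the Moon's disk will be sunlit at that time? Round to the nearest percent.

55%

66.9/29.53 = 2.265 lunations, so 2 complete cycles and 7.84 d into the next.
Elongation θ = 360° × 7.84/29.53 ≈ 95.6°.
cos 95.6° = (-0.097), so f = (1 − (-0.097))/2 = 0.549, so 55%.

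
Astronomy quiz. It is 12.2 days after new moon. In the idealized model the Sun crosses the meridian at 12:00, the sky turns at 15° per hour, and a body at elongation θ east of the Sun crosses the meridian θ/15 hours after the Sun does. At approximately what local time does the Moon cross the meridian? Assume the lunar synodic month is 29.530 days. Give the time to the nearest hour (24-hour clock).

22:00

Phase angle: θ = 360°·(12.2 d)/(29.530 d) = 148.7°.
The Moon trails the Sun by θ/15 = 148.7/15 ≈ 9.92 hours.
12:00 + 9.92 h ≈ 21:55 → 22:00 to the nearest hour.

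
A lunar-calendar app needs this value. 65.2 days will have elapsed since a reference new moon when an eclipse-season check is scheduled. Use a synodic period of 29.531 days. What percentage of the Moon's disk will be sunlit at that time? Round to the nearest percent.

37%

Reduce mod P: 65.2 − 2×29.531 = 6.14 d into the current lunation.
Elongation θ = 360° × 6.14/29.531 ≈ 74.8°.
cos 74.8° = 0.262, so f = (1 − 0.262)/2 = 0.369, so 37%.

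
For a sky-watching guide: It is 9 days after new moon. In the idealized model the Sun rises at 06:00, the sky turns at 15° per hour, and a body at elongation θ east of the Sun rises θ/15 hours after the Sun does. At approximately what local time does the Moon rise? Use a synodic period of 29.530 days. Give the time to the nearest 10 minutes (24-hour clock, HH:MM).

Elongation θ = 360° × 9/29.530 ≈ 109.7°.
Delay after the Sun = 109.7° / (15°/h) ≈ 7.31 h.
06:00 + 7.315 h ≈ 13:19 → 13:20 to the nearest ten minutes.

13:20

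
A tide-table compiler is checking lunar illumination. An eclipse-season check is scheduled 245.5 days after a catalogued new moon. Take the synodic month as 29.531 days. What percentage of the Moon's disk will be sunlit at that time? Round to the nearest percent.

Reduce mod P: 245.5 − 8×29.531 = 9.25 d into the current lunation.
Elongation θ = 360° × 9.25/29.531 ≈ 112.8°.
With cos θ = (-0.387), the lit fraction is (1 − (-0.387))/2 ≈ 0.694, so 69%.

69%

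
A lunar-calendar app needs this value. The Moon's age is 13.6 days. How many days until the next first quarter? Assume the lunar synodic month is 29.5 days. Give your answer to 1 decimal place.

23.3 days

First quarter is 0.25 of the way through the cycle: age 0.25 × 29.5 = 7.375 d.
Already past this cycle's first quarter; the next is at 7.375 + 29.5 = 36.875 d, so 36.875 − 13.6 = 23.275 days.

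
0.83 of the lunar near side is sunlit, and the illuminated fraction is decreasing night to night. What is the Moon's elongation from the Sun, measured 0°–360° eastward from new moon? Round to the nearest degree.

cos θ = 1 − 2f = -0.660, giving a principal value of 131.3°.
Since the Moon is past full (waning), take the reflex angle: θ = 360° − 131.3° = 228.7°.

229°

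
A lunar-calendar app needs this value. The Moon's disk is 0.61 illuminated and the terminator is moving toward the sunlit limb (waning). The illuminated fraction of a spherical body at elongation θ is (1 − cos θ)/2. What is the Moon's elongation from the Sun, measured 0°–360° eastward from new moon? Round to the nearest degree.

257°

cos θ = 1 − 2f = -0.220, giving a principal value of 102.7°.
A waning Moon lies in 180°–360°, so θ = 360° − 102.7° = 257.3°.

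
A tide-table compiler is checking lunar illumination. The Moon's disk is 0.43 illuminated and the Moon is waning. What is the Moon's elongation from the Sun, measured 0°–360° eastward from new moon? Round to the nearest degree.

278°

Invert f = (1 − cos θ)/2 to get cos θ = 1 − 2(0.43) = 0.140, hence θ₀ = arccos 0.140 = 82.0°.
Since the Moon is past full (waning), take the reflex angle: θ = 360° − 82.0° = 278.0°.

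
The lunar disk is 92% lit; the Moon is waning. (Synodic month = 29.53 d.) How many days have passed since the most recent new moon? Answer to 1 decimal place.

From f = (1 − cos θ)/2: cos θ = 1 − 2×0.92 = -0.840; arccos → 147.1°.
Since the Moon is past full (waning), take the reflex angle: θ = 360° − 147.1° = 212.9°.
Age = 29.53 × 212.9°/360° ≈ 17.46 days.

17.5 days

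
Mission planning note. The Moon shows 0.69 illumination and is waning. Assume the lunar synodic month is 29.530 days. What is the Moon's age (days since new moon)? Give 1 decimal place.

20.3 days

Invert f = (1 − cos θ)/2 to get cos θ = 1 − 2(0.69) = -0.380, hence θ₀ = arccos -0.380 = 112.3°.
A waning Moon lies in 180°–360°, so θ = 360° − 112.3° = 247.7°.
Age = 29.530 × 247.7°/360° ≈ 20.32 days.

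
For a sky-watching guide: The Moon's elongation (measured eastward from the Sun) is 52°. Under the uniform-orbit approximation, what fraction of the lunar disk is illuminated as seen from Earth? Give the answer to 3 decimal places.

cos 52° = 0.616, so f = (1 − 0.616)/2 = 0.192.

0.192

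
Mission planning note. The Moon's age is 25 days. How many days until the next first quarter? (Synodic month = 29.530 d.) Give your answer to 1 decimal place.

First quarter occurs at elongation 90°, i.e. at age 29.530 × 90/360 = 7.383 d.
Already past this cycle's first quarter; the next is at 7.383 + 29.530 = 36.913 d, so 36.913 − 25 = 11.913 days.

11.9 days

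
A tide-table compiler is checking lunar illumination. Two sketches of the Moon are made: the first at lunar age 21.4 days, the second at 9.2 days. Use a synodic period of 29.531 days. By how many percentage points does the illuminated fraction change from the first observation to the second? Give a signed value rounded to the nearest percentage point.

+11 percentage points

First observation: θ = 360°·21.4/29.531 = 260.9°, so f = 0.579.
Second observation: θ = 112.2°, f = 0.689.
Δf = 0.689 − 0.579 = +0.109, i.e. +11 pp.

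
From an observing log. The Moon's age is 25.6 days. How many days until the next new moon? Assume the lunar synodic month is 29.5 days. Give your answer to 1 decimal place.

3.9 days

The next new moon completes the synodic month: 29.5 − 25.6 = 3.900 days.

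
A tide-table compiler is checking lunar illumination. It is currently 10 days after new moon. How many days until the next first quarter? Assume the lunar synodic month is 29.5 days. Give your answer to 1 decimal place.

First quarter is 0.25 of the way through the cycle: age 0.25 × 29.5 = 7.375 d.
Already past this cycle's first quarter; the next is at 7.375 + 29.5 = 36.875 d, so 36.875 − 10 = 26.875 days.

26.9 days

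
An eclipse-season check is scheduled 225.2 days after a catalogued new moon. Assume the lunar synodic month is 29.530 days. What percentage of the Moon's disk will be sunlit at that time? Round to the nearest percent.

85%

Reduce mod P: 225.2 − 7×29.530 = 18.49 d into the current lunation.
Elongation θ = 360° × 18.49/29.530 ≈ 225.4°.
With cos θ = (-0.702), the lit fraction is (1 − (-0.702))/2 ≈ 0.851, so 85%.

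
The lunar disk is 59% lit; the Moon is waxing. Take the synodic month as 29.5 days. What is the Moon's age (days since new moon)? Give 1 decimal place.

8.2 days

Invert f = (1 − cos θ)/2 to get cos θ = 1 − 2(0.59) = -0.180, hence θ₀ = arccos -0.180 = 100.4°.
Before full moon the principal value applies: θ = 100.4°.
Age = 29.5 × 100.4°/360° ≈ 8.22 days.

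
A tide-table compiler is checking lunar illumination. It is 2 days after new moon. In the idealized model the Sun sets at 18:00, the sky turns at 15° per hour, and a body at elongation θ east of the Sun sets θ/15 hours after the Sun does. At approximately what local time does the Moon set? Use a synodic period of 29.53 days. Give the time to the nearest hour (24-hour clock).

The Moon has covered 2/29.53 of its cycle, so θ ≈ 360° × 2/29.53 = 24.4°.
The Moon trails the Sun by θ/15 = 24.4/15 ≈ 1.63 hours.
18:00 + 1.63 h ≈ 19:38 → 20:00 to the nearest hour.

20:00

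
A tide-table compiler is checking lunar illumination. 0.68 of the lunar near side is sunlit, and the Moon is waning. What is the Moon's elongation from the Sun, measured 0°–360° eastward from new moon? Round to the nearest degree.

249°

Invert f = (1 − cos θ)/2 to get cos θ = 1 − 2(0.68) = -0.360, hence θ₀ = arccos -0.360 = 111.1°.
A waning Moon lies in 180°–360°, so θ = 360° − 111.1° = 248.9°.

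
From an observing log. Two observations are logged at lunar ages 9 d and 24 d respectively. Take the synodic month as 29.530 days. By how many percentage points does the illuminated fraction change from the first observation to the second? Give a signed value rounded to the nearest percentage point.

θ₁ = 360° × 9/29.530 = 109.7°, f₁ = (1 − cos θ₁)/2 = 0.669.
θ₂ = 360° × 24/29.530 = 292.6°, f₂ = (1 − cos θ₂)/2 = 0.308.
Change = f₂ − f₁ = -0.361 → -36 percentage points.

-36 pp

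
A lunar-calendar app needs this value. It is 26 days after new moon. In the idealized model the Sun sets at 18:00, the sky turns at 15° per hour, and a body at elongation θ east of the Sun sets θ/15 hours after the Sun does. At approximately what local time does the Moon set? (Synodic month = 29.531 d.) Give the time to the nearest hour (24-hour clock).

15:00

Phase angle: θ = 360°·(26 d)/(29.531 d) = 317.0°.
At 15° of sky rotation per hour, 317.0° corresponds to a 21.13 h lag.
18:00 + 21.13 h ≈ 15:08 → 15:00 to the nearest hour.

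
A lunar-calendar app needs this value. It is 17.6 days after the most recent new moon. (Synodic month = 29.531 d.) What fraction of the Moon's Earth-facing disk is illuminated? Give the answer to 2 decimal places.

The Moon has covered 17.6/29.531 of its cycle, so θ ≈ 360° × 17.6/29.531 = 214.6°.
Illuminated fraction = (1 − cos 214.6°)/2 = (1 − (-0.824))/2 ≈ 0.912.

0.91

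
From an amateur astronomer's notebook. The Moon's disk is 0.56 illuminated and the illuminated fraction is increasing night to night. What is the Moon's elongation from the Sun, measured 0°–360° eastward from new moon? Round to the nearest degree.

97°

Invert f = (1 − cos θ)/2 to get cos θ = 1 − 2(0.56) = -0.120, hence θ₀ = arccos -0.120 = 96.9°.
The Moon is waxing (0°–180°), so θ = 96.9° directly.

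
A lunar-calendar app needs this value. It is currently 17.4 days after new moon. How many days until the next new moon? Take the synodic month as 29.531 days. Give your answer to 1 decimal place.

One full lunation from the last new moon is 29.531 d; remaining = 29.531 − 17.4 = 12.131 d.

12.1 days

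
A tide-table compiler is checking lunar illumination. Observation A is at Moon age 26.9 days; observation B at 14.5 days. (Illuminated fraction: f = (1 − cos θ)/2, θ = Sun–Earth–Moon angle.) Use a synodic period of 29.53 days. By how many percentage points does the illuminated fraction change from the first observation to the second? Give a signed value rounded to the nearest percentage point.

First observation: θ = 360°·26.9/29.53 = 327.9°, so f = 0.076.
Second observation: θ = 176.8°, f = 0.999.
Δf = 0.999 − 0.076 = +0.923, i.e. +92 pp.

+92 percentage points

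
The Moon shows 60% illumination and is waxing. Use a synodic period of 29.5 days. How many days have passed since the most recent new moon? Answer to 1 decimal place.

From f = (1 − cos θ)/2: cos θ = 1 − 2×0.60 = -0.200; arccos → 101.5°.
The Moon is waxing (0°–180°), so θ = 101.5° directly.
At 360°/29.5 d per day, 101.5° corresponds to 8.32 days.

8.3 days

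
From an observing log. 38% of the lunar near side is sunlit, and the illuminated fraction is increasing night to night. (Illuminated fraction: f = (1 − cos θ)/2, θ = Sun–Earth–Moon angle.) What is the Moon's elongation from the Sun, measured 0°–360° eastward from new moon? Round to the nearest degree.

76°

Invert f = (1 − cos θ)/2 to get cos θ = 1 − 2(0.38) = 0.240, hence θ₀ = arccos 0.240 = 76.1°.
Waxing ⇒ before full, so θ = 76.1°.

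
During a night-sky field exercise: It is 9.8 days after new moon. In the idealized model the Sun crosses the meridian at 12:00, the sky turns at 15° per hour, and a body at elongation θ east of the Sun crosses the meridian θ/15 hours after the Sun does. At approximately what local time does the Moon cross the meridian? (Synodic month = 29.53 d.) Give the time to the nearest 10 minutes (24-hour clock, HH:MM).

20:00

Elongation θ = 360° × 9.8/29.53 ≈ 119.5°.
Delay after the Sun = 119.5° / (15°/h) ≈ 7.96 h.
12:00 + 7.965 h ≈ 19:58 → 20:00 to the nearest ten minutes.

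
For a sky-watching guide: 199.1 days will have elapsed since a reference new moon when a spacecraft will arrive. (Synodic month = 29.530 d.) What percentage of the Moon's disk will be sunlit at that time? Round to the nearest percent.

Reduce mod P: 199.1 − 6×29.530 = 21.92 d into the current lunation.
Phase angle: θ = 360°·(21.92 d)/(29.530 d) = 267.2°.
Illuminated fraction = (1 − cos 267.2°)/2 = (1 − (-0.048))/2 ≈ 0.524, so 52%.

52%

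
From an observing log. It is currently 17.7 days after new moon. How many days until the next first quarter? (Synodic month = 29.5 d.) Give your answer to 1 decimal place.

19.2 days

First quarter is 0.25 of the way through the cycle: age 0.25 × 29.5 = 7.375 d.
Already past this cycle's first quarter; the next is at 7.375 + 29.5 = 36.875 d, so 36.875 − 17.7 = 19.175 days.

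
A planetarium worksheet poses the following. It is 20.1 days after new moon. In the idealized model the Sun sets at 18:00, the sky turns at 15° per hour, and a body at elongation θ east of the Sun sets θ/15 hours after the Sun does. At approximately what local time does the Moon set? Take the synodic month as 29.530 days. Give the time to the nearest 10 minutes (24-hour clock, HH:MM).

Phase angle: θ = 360°·(20.1 d)/(29.530 d) = 245.0°.
Delay after the Sun = 245.0° / (15°/h) ≈ 16.34 h.
18:00 + 16.336 h ≈ 10:20 → 10:20 to the nearest ten minutes.

10:20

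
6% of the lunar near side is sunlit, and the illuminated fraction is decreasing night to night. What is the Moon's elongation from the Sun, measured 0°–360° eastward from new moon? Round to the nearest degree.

332°

cos θ = 1 − 2f = 0.880, giving a principal value of 28.4°.
Waning ⇒ past full, so θ = 360° − 28.4° = 331.6°.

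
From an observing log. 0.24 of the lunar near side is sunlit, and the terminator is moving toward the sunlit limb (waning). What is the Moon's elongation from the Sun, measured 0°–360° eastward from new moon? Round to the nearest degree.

From f = (1 − cos θ)/2: cos θ = 1 − 2×0.24 = 0.520; arccos → 58.7°.
Waning ⇒ past full, so θ = 360° − 58.7° = 301.3°.

301°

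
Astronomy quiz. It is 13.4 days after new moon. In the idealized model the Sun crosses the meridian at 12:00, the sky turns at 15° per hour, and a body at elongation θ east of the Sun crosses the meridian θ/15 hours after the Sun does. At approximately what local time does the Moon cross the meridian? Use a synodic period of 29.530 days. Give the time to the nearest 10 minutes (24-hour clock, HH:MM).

Elongation θ = 360° × 13.4/29.530 ≈ 163.4°.
The Moon trails the Sun by θ/15 = 163.4/15 ≈ 10.89 hours.
12:00 + 10.891 h ≈ 22:53 → 22:50 to the nearest ten minutes.

22:50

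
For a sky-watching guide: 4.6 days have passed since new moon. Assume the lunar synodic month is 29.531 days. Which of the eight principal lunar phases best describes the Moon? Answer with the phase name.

At 4.6/29.531 of the cycle, θ ≈ 56° — the waxing crescent range.

waxing crescent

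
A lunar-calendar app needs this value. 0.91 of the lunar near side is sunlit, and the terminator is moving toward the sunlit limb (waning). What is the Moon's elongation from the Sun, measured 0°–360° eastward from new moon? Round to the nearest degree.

From f = (1 − cos θ)/2: cos θ = 1 − 2×0.91 = -0.820; arccos → 145.1°.
Since the Moon is past full (waning), take the reflex angle: θ = 360° − 145.1° = 214.9°.

215°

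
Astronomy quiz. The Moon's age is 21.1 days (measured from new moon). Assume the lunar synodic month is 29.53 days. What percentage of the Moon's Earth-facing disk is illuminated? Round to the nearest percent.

The Moon has covered 21.1/29.53 of its cycle, so θ ≈ 360° × 21.1/29.53 = 257.2°.
Illuminated fraction = (1 − cos 257.2°)/2 = (1 − (-0.221))/2 ≈ 0.611, so 61%.

61%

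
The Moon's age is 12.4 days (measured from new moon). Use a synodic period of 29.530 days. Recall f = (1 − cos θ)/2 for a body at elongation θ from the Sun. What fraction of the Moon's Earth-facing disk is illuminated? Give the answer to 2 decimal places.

Elongation θ = 360° × 12.4/29.530 ≈ 151.2°.
With cos θ = (-0.876), the lit fraction is (1 − (-0.876))/2 ≈ 0.938.

0.94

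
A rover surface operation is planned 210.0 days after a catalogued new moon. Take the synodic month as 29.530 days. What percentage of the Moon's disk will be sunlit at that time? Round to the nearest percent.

12%

Reduce mod P: 210.0 − 7×29.530 = 3.29 d into the current lunation.
The Moon has covered 3.29/29.530 of its cycle, so θ ≈ 360° × 3.29/29.530 = 40.1°.
With cos θ = 0.765, the lit fraction is (1 − 0.765)/2 ≈ 0.118, so 12%.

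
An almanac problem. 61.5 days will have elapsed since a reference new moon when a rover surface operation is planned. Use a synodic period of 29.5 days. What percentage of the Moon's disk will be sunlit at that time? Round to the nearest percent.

7%

61.5/29.5 = 2.085 lunations, so 2 complete cycles and 2.50 d into the next.
The Moon has covered 2.50/29.5 of its cycle, so θ ≈ 360° × 2.50/29.5 = 30.5°.
Illuminated fraction = (1 − cos 30.5°)/2 = (1 − 0.862)/2 ≈ 0.069, so 7%.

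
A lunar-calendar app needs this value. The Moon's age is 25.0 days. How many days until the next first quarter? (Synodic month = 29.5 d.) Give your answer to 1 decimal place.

11.9 days

First quarter is 0.25 of the way through the cycle: age 0.25 × 29.5 = 7.375 d.
This lunation's first quarter (7.375 d) has passed, so add one period: 36.875 − 25.0 = 11.875 days.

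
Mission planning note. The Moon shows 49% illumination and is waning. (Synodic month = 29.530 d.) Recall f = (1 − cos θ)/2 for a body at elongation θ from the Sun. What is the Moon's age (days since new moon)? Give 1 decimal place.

cos θ = 1 − 2f = 0.020, giving a principal value of 88.9°.
Since the Moon is past full (waning), take the reflex angle: θ = 360° − 88.9° = 271.1°.
At 360°/29.530 d per day, 271.1° corresponds to 22.24 days.

22.2 days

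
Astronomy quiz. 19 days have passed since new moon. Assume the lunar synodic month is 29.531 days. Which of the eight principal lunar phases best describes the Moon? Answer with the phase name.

θ ≈ 360° × 19/29.531 = 232°, which falls in the waning gibbous sector.

waning gibbous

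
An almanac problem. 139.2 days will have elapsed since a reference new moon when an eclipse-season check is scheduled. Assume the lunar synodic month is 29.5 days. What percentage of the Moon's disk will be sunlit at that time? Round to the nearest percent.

139.2 d spans 4 complete synodic months (4 × 29.5 = 118.00 d) plus 21.20 d.
Elongation θ = 360° × 21.20/29.5 ≈ 258.7°.
cos 258.7° = (-0.196), so f = (1 − (-0.196))/2 = 0.598, so 60%.

60%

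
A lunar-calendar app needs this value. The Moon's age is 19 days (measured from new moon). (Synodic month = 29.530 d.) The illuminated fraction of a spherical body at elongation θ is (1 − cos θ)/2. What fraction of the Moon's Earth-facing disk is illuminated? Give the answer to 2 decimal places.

Elongation θ = 360° × 19/29.530 ≈ 231.6°.
Illuminated fraction = (1 − cos 231.6°)/2 = (1 − (-0.621))/2 ≈ 0.810.

0.81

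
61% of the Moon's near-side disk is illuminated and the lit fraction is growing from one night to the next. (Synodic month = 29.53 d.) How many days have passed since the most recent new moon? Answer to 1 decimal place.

From f = (1 − cos θ)/2: cos θ = 1 − 2×0.61 = -0.220; arccos → 102.7°.
Waxing ⇒ before full, so θ = 102.7°.
At 360°/29.53 d per day, 102.7° corresponds to 8.42 days.

8.4 days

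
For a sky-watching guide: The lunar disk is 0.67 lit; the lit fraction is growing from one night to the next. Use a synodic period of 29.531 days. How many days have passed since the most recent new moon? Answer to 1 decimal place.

From f = (1 − cos θ)/2: cos θ = 1 − 2×0.67 = -0.340; arccos → 109.9°.
Waxing ⇒ before full, so θ = 109.9°.
At 360°/29.531 d per day, 109.9° corresponds to 9.01 days.

9.0 days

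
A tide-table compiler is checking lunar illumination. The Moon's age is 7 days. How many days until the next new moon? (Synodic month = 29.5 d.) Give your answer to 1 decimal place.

One full lunation from the last new moon is 29.5 d; remaining = 29.5 − 7 = 22.500 d.

22.5 days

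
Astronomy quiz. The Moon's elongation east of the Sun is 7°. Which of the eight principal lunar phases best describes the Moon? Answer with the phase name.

The new moon sector spans roughly -22°–22°; 7° falls inside it.

new moon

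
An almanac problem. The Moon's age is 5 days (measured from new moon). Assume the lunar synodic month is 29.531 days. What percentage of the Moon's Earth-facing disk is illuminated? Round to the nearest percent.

26%

Phase angle: θ = 360°·(5 d)/(29.531 d) = 61.0°.
Illuminated fraction = (1 − cos 61.0°)/2 = (1 − 0.486)/2 ≈ 0.257, so 26%.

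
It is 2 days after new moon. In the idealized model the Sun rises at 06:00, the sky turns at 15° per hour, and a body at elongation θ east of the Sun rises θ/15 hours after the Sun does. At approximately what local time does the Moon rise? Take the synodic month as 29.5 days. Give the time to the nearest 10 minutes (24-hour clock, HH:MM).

07:40

The Moon has covered 2/29.5 of its cycle, so θ ≈ 360° × 2/29.5 = 24.4°.
The Moon trails the Sun by θ/15 = 24.4/15 ≈ 1.63 hours.
06:00 + 1.627 h ≈ 07:38 → 07:40 to the nearest ten minutes.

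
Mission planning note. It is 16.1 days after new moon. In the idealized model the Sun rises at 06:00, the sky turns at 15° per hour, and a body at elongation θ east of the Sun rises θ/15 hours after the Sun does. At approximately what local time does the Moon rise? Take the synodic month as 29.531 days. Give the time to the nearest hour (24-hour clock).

19:00

Phase angle: θ = 360°·(16.1 d)/(29.531 d) = 196.3°.
Delay after the Sun = 196.3° / (15°/h) ≈ 13.08 h.
06:00 + 13.08 h ≈ 19:05 → 19:00 to the nearest hour.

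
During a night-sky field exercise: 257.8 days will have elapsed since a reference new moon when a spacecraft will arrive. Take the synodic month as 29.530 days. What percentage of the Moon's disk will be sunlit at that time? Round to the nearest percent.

257.8 d spans 8 complete synodic months (8 × 29.530 = 236.24 d) plus 21.56 d.
The Moon has covered 21.56/29.530 of its cycle, so θ ≈ 360° × 21.56/29.530 = 262.8°.
Illuminated fraction = (1 − cos 262.8°)/2 = (1 − (-0.125))/2 ≈ 0.562, so 56%.

56%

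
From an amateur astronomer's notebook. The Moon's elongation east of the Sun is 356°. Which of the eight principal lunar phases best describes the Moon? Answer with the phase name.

new moon

356° lies in the new moon sector of the 8-phase cycle.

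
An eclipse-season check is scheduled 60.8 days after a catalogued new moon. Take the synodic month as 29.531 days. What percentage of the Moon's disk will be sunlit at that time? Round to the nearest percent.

3%

60.8/29.531 = 2.059 lunations, so 2 complete cycles and 1.74 d into the next.
Phase angle: θ = 360°·(1.74 d)/(29.531 d) = 21.2°.
Illuminated fraction = (1 − cos 21.2°)/2 = (1 − 0.932)/2 ≈ 0.034, so 3%.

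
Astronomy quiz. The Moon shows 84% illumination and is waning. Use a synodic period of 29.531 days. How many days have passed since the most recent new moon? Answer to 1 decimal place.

18.6 days

cos θ = 1 − 2f = -0.680, giving a principal value of 132.8°.
A waning Moon lies in 180°–360°, so θ = 360° − 132.8° = 227.2°.
That fraction of the synodic month is 227.2/360 × 29.531 d ≈ 18.63 d.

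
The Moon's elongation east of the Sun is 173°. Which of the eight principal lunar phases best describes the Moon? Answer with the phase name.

The full moon sector spans roughly 158°–202°; 173° falls inside it.

full moon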